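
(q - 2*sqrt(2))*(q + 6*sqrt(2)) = q^2 + 4*sqrt(2)*q - 24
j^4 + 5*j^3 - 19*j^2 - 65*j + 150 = (j - 3)*(j - 2)*(j + 5)^2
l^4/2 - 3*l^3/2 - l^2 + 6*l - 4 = (l/2 + 1)*(l - 2)^2*(l - 1)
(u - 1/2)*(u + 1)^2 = u^3 + 3*u^2/2 - 1/2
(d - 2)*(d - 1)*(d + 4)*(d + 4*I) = d^4 + d^3 + 4*I*d^3 - 10*d^2 + 4*I*d^2 + 8*d - 40*I*d + 32*I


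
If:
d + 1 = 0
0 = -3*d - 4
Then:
No Solution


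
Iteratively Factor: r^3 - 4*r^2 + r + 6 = (r - 2)*(r^2 - 2*r - 3) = (r - 3)*(r - 2)*(r + 1)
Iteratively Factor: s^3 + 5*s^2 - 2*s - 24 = (s - 2)*(s^2 + 7*s + 12) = (s - 2)*(s + 4)*(s + 3)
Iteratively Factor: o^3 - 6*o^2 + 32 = (o + 2)*(o^2 - 8*o + 16) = (o - 4)*(o + 2)*(o - 4)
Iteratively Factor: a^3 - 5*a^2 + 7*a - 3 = (a - 1)*(a^2 - 4*a + 3) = (a - 3)*(a - 1)*(a - 1)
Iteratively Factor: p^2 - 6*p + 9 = (p - 3)*(p - 3)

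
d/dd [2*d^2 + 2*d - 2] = 4*d + 2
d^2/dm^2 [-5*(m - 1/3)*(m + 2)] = -10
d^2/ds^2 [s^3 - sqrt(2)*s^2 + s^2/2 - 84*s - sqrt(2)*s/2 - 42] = 6*s - 2*sqrt(2) + 1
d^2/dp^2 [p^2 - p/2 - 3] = 2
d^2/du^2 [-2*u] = 0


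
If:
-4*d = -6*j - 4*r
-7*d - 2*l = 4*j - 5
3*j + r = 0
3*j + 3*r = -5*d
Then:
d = 0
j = 0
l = 5/2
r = 0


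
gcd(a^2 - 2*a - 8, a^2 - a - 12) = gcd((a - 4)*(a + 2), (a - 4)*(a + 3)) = a - 4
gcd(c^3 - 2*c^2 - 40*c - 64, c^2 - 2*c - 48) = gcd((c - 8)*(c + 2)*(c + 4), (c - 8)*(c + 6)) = c - 8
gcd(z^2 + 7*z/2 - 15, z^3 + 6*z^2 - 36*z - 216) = z + 6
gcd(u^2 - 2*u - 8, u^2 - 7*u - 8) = 1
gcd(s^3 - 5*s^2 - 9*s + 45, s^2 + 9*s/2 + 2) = 1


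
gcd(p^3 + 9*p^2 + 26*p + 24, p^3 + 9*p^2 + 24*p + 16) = p + 4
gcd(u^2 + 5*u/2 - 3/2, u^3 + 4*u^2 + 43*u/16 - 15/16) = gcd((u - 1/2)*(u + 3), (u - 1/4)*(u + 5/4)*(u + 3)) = u + 3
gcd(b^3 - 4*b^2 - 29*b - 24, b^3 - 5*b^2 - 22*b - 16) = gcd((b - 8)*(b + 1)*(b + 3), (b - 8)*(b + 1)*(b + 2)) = b^2 - 7*b - 8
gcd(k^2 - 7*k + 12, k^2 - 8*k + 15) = k - 3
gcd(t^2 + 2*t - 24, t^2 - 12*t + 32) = t - 4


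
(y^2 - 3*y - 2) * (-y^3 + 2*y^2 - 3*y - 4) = -y^5 + 5*y^4 - 7*y^3 + y^2 + 18*y + 8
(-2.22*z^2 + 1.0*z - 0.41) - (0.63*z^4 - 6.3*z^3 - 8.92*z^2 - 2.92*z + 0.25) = -0.63*z^4 + 6.3*z^3 + 6.7*z^2 + 3.92*z - 0.66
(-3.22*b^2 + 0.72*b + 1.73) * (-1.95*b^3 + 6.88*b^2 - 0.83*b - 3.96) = 6.279*b^5 - 23.5576*b^4 + 4.2527*b^3 + 24.056*b^2 - 4.2871*b - 6.8508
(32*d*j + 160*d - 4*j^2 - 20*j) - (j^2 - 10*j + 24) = 32*d*j + 160*d - 5*j^2 - 10*j - 24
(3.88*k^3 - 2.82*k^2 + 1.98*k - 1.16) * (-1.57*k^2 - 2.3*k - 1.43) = -6.0916*k^5 - 4.4966*k^4 - 2.171*k^3 + 1.2998*k^2 - 0.1634*k + 1.6588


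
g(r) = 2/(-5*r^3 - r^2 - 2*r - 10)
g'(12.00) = 0.00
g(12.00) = 0.00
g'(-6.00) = 0.00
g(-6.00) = 0.00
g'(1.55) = 0.07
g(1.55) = -0.06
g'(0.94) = 0.12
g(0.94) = -0.12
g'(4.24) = 0.00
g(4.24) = -0.00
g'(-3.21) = 0.01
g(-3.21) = 0.01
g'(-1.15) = 19.43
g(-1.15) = -1.41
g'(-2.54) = 0.04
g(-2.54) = 0.03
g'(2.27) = 0.03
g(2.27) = -0.03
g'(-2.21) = 0.07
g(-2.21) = 0.05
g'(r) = 2*(15*r^2 + 2*r + 2)/(-5*r^3 - r^2 - 2*r - 10)^2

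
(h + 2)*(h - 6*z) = h^2 - 6*h*z + 2*h - 12*z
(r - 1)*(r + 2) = r^2 + r - 2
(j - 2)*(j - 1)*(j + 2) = j^3 - j^2 - 4*j + 4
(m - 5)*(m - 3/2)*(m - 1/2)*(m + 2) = m^4 - 5*m^3 - 13*m^2/4 + 71*m/4 - 15/2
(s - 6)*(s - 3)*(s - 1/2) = s^3 - 19*s^2/2 + 45*s/2 - 9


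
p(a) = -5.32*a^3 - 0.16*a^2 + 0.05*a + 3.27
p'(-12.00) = -2294.35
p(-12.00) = 9172.59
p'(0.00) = 0.05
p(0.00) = 3.27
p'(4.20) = -282.83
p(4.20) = -393.49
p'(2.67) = -114.58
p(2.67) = -99.00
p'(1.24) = -24.89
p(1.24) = -7.06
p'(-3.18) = -160.33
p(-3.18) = 172.57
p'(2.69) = -116.30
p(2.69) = -101.31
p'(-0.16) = -0.31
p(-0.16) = 3.28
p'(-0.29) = -1.20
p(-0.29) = 3.37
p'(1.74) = -48.83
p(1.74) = -25.15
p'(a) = -15.96*a^2 - 0.32*a + 0.05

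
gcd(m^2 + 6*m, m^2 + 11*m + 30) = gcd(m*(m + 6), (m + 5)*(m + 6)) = m + 6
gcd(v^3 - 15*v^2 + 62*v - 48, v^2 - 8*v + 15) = 1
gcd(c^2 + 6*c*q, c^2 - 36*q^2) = c + 6*q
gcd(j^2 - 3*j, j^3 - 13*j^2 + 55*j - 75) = j - 3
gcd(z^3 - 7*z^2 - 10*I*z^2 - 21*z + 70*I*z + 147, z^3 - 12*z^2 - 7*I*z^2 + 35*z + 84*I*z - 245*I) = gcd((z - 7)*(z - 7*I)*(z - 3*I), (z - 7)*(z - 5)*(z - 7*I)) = z^2 + z*(-7 - 7*I) + 49*I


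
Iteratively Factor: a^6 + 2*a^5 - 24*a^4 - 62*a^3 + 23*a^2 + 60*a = (a - 1)*(a^5 + 3*a^4 - 21*a^3 - 83*a^2 - 60*a) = (a - 5)*(a - 1)*(a^4 + 8*a^3 + 19*a^2 + 12*a) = a*(a - 5)*(a - 1)*(a^3 + 8*a^2 + 19*a + 12) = a*(a - 5)*(a - 1)*(a + 4)*(a^2 + 4*a + 3) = a*(a - 5)*(a - 1)*(a + 3)*(a + 4)*(a + 1)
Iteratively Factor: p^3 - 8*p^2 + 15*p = (p)*(p^2 - 8*p + 15) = p*(p - 3)*(p - 5)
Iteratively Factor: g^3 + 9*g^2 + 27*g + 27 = (g + 3)*(g^2 + 6*g + 9) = (g + 3)^2*(g + 3)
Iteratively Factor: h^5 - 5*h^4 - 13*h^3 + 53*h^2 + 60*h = (h - 5)*(h^4 - 13*h^2 - 12*h) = (h - 5)*(h + 3)*(h^3 - 3*h^2 - 4*h) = (h - 5)*(h + 1)*(h + 3)*(h^2 - 4*h) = h*(h - 5)*(h + 1)*(h + 3)*(h - 4)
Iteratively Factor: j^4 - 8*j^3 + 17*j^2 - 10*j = (j - 5)*(j^3 - 3*j^2 + 2*j) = (j - 5)*(j - 1)*(j^2 - 2*j) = j*(j - 5)*(j - 1)*(j - 2)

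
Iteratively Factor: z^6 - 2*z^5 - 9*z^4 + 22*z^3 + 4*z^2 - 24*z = (z + 1)*(z^5 - 3*z^4 - 6*z^3 + 28*z^2 - 24*z) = (z - 2)*(z + 1)*(z^4 - z^3 - 8*z^2 + 12*z) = (z - 2)*(z + 1)*(z + 3)*(z^3 - 4*z^2 + 4*z) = z*(z - 2)*(z + 1)*(z + 3)*(z^2 - 4*z + 4) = z*(z - 2)^2*(z + 1)*(z + 3)*(z - 2)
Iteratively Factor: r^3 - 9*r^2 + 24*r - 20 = (r - 2)*(r^2 - 7*r + 10) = (r - 2)^2*(r - 5)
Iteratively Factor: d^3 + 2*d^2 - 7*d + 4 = (d + 4)*(d^2 - 2*d + 1) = (d - 1)*(d + 4)*(d - 1)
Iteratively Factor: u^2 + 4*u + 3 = (u + 1)*(u + 3)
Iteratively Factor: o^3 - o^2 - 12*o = (o + 3)*(o^2 - 4*o) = o*(o + 3)*(o - 4)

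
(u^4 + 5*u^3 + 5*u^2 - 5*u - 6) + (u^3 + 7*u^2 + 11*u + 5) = u^4 + 6*u^3 + 12*u^2 + 6*u - 1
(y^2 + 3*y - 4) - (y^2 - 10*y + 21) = 13*y - 25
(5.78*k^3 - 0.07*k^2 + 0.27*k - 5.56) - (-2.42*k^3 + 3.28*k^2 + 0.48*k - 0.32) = 8.2*k^3 - 3.35*k^2 - 0.21*k - 5.24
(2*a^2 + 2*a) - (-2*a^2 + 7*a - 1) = 4*a^2 - 5*a + 1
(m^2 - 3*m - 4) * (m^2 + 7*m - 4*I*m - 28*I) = m^4 + 4*m^3 - 4*I*m^3 - 25*m^2 - 16*I*m^2 - 28*m + 100*I*m + 112*I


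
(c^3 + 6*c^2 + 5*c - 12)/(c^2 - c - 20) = (c^2 + 2*c - 3)/(c - 5)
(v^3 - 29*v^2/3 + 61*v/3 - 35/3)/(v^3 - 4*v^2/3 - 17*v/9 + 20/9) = 3*(v - 7)/(3*v + 4)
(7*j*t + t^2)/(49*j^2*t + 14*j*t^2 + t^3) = 1/(7*j + t)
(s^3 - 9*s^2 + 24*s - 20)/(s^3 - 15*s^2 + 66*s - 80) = (s - 2)/(s - 8)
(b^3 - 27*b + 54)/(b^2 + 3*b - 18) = b - 3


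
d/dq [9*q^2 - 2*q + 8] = 18*q - 2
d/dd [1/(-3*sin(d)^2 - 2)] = 12*sin(2*d)/(7 - 3*cos(2*d))^2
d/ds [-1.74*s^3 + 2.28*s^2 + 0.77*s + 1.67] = -5.22*s^2 + 4.56*s + 0.77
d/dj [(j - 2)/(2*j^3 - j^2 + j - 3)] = (2*j^3 - j^2 + j - (j - 2)*(6*j^2 - 2*j + 1) - 3)/(2*j^3 - j^2 + j - 3)^2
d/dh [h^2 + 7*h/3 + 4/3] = 2*h + 7/3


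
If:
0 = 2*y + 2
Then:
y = -1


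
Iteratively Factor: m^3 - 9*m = (m + 3)*(m^2 - 3*m) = (m - 3)*(m + 3)*(m)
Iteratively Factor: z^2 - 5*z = (z)*(z - 5)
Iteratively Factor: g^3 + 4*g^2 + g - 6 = (g + 3)*(g^2 + g - 2) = (g - 1)*(g + 3)*(g + 2)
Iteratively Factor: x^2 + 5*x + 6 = (x + 3)*(x + 2)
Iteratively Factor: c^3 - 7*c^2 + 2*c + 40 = (c + 2)*(c^2 - 9*c + 20) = (c - 4)*(c + 2)*(c - 5)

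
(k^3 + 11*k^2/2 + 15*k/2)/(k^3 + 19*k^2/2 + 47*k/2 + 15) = k*(k + 3)/(k^2 + 7*k + 6)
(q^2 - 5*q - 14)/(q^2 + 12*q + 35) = (q^2 - 5*q - 14)/(q^2 + 12*q + 35)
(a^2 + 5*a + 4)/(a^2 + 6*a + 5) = (a + 4)/(a + 5)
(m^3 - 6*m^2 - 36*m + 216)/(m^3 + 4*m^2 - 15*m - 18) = (m^2 - 12*m + 36)/(m^2 - 2*m - 3)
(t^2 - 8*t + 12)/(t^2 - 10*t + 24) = (t - 2)/(t - 4)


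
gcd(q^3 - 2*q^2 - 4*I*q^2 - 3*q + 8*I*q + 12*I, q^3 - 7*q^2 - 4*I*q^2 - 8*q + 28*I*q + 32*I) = q^2 + q*(1 - 4*I) - 4*I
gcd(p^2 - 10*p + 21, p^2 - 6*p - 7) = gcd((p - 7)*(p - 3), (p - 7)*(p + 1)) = p - 7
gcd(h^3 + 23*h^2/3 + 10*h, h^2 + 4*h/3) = h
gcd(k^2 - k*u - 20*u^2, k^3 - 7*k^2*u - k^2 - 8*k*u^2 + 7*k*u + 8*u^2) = 1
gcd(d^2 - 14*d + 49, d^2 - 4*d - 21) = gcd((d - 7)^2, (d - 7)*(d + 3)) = d - 7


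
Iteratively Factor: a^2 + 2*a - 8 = (a - 2)*(a + 4)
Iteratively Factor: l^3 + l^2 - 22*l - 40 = (l + 4)*(l^2 - 3*l - 10) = (l - 5)*(l + 4)*(l + 2)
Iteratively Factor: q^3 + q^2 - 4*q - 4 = (q + 1)*(q^2 - 4) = (q - 2)*(q + 1)*(q + 2)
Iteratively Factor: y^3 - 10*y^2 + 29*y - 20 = (y - 1)*(y^2 - 9*y + 20) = (y - 4)*(y - 1)*(y - 5)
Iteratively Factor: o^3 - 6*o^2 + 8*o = (o - 2)*(o^2 - 4*o) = o*(o - 2)*(o - 4)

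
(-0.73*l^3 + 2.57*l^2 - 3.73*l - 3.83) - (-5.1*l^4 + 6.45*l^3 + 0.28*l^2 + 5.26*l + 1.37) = 5.1*l^4 - 7.18*l^3 + 2.29*l^2 - 8.99*l - 5.2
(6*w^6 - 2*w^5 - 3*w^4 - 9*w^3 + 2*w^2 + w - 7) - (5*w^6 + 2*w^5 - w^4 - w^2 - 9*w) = w^6 - 4*w^5 - 2*w^4 - 9*w^3 + 3*w^2 + 10*w - 7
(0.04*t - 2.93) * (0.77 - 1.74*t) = -0.0696*t^2 + 5.129*t - 2.2561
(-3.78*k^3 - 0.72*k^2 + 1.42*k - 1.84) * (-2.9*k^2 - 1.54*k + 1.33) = 10.962*k^5 + 7.9092*k^4 - 8.0366*k^3 + 2.1916*k^2 + 4.7222*k - 2.4472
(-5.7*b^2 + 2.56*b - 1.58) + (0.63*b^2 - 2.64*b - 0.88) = -5.07*b^2 - 0.0800000000000001*b - 2.46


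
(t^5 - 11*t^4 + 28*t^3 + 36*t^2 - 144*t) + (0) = t^5 - 11*t^4 + 28*t^3 + 36*t^2 - 144*t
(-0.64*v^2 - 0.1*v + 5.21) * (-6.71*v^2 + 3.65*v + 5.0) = 4.2944*v^4 - 1.665*v^3 - 38.5241*v^2 + 18.5165*v + 26.05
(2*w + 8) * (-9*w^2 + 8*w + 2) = -18*w^3 - 56*w^2 + 68*w + 16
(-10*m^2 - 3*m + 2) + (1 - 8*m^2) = -18*m^2 - 3*m + 3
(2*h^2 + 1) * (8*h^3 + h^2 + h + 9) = 16*h^5 + 2*h^4 + 10*h^3 + 19*h^2 + h + 9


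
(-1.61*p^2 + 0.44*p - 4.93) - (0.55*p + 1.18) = -1.61*p^2 - 0.11*p - 6.11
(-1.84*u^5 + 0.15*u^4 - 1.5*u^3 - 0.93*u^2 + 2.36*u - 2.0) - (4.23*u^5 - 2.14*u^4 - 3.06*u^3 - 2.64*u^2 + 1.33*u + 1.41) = -6.07*u^5 + 2.29*u^4 + 1.56*u^3 + 1.71*u^2 + 1.03*u - 3.41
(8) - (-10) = 18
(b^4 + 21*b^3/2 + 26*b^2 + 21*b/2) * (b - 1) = b^5 + 19*b^4/2 + 31*b^3/2 - 31*b^2/2 - 21*b/2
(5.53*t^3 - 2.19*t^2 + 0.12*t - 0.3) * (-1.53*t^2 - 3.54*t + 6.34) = -8.4609*t^5 - 16.2255*t^4 + 42.6292*t^3 - 13.8504*t^2 + 1.8228*t - 1.902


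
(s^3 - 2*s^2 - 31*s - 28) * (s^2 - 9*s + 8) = s^5 - 11*s^4 - 5*s^3 + 235*s^2 + 4*s - 224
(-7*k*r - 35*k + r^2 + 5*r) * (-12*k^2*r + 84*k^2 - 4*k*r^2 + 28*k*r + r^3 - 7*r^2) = 84*k^3*r^2 - 168*k^3*r - 2940*k^3 + 16*k^2*r^3 - 32*k^2*r^2 - 560*k^2*r - 11*k*r^4 + 22*k*r^3 + 385*k*r^2 + r^5 - 2*r^4 - 35*r^3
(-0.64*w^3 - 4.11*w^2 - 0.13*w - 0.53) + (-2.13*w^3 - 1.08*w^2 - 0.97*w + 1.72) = -2.77*w^3 - 5.19*w^2 - 1.1*w + 1.19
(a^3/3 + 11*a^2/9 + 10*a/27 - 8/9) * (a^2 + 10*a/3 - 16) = a^5/3 + 7*a^4/3 - 8*a^3/9 - 1556*a^2/81 - 80*a/9 + 128/9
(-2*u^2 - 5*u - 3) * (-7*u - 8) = 14*u^3 + 51*u^2 + 61*u + 24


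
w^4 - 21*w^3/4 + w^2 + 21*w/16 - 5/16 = (w - 5)*(w - 1/2)*(w - 1/4)*(w + 1/2)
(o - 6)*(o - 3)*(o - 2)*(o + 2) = o^4 - 9*o^3 + 14*o^2 + 36*o - 72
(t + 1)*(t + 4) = t^2 + 5*t + 4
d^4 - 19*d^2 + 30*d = d*(d - 3)*(d - 2)*(d + 5)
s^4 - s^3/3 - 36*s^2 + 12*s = s*(s - 6)*(s - 1/3)*(s + 6)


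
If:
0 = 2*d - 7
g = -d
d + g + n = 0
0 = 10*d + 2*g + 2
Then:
No Solution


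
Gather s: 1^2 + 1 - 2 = 0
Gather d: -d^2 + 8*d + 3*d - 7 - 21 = -d^2 + 11*d - 28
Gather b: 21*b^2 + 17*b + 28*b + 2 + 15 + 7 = 21*b^2 + 45*b + 24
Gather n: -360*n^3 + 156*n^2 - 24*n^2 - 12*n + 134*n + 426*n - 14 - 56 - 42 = -360*n^3 + 132*n^2 + 548*n - 112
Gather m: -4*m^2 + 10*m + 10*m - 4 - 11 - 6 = -4*m^2 + 20*m - 21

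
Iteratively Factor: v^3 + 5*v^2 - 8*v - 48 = (v + 4)*(v^2 + v - 12) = (v + 4)^2*(v - 3)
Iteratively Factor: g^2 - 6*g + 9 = (g - 3)*(g - 3)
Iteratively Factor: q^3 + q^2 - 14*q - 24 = (q + 3)*(q^2 - 2*q - 8) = (q - 4)*(q + 3)*(q + 2)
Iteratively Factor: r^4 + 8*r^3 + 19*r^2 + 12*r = (r)*(r^3 + 8*r^2 + 19*r + 12) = r*(r + 4)*(r^2 + 4*r + 3) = r*(r + 3)*(r + 4)*(r + 1)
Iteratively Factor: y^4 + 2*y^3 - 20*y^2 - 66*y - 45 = (y + 3)*(y^3 - y^2 - 17*y - 15) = (y - 5)*(y + 3)*(y^2 + 4*y + 3) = (y - 5)*(y + 3)^2*(y + 1)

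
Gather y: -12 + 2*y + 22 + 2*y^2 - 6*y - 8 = 2*y^2 - 4*y + 2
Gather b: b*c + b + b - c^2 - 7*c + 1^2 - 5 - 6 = b*(c + 2) - c^2 - 7*c - 10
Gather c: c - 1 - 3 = c - 4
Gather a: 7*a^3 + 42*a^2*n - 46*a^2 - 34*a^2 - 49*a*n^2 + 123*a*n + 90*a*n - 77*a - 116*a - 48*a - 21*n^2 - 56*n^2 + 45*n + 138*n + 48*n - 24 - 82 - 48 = 7*a^3 + a^2*(42*n - 80) + a*(-49*n^2 + 213*n - 241) - 77*n^2 + 231*n - 154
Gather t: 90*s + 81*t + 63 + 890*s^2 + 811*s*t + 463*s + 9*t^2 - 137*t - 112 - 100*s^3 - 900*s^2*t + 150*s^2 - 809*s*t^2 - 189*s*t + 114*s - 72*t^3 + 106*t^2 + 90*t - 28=-100*s^3 + 1040*s^2 + 667*s - 72*t^3 + t^2*(115 - 809*s) + t*(-900*s^2 + 622*s + 34) - 77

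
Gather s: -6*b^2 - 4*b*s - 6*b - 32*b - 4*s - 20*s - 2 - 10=-6*b^2 - 38*b + s*(-4*b - 24) - 12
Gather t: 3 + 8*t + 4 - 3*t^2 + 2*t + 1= -3*t^2 + 10*t + 8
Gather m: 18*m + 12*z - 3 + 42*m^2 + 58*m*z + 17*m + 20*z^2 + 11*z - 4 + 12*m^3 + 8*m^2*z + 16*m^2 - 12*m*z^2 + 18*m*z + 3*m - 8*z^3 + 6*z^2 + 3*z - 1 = 12*m^3 + m^2*(8*z + 58) + m*(-12*z^2 + 76*z + 38) - 8*z^3 + 26*z^2 + 26*z - 8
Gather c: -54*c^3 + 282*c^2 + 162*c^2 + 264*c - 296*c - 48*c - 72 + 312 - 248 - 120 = -54*c^3 + 444*c^2 - 80*c - 128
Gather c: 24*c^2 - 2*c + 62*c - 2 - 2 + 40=24*c^2 + 60*c + 36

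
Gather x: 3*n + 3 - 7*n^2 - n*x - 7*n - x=-7*n^2 - 4*n + x*(-n - 1) + 3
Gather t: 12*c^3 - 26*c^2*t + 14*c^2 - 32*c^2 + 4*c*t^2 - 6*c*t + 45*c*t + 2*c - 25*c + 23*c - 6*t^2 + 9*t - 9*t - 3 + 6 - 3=12*c^3 - 18*c^2 + t^2*(4*c - 6) + t*(-26*c^2 + 39*c)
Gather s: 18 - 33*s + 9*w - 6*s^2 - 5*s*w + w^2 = -6*s^2 + s*(-5*w - 33) + w^2 + 9*w + 18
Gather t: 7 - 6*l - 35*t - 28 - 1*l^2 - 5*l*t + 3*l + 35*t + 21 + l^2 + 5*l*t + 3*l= 0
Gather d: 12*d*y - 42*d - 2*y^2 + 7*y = d*(12*y - 42) - 2*y^2 + 7*y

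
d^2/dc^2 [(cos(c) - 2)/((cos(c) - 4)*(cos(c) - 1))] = (-(1 - cos(2*c))^2/4 - 29*cos(c)/2 - 2*cos(2*c) + cos(3*c)/2 + 43)/((cos(c) - 4)^3*(cos(c) - 1)^2)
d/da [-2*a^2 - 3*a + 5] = -4*a - 3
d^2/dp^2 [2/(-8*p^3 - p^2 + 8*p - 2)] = 4*((24*p + 1)*(8*p^3 + p^2 - 8*p + 2) - 4*(12*p^2 + p - 4)^2)/(8*p^3 + p^2 - 8*p + 2)^3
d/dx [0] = 0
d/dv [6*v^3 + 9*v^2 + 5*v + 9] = 18*v^2 + 18*v + 5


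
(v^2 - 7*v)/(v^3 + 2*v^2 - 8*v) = (v - 7)/(v^2 + 2*v - 8)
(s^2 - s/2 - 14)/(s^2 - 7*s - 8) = (-s^2 + s/2 + 14)/(-s^2 + 7*s + 8)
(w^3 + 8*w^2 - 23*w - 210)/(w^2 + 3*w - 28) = (w^2 + w - 30)/(w - 4)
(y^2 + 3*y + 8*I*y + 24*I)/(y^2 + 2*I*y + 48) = (y + 3)/(y - 6*I)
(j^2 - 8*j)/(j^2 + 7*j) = (j - 8)/(j + 7)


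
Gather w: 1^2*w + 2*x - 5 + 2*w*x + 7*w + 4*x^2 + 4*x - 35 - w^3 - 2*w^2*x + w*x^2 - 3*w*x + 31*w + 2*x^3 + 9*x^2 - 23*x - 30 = -w^3 - 2*w^2*x + w*(x^2 - x + 39) + 2*x^3 + 13*x^2 - 17*x - 70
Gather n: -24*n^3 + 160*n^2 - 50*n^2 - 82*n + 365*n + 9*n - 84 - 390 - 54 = -24*n^3 + 110*n^2 + 292*n - 528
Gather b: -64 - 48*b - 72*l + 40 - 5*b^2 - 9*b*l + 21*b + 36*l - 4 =-5*b^2 + b*(-9*l - 27) - 36*l - 28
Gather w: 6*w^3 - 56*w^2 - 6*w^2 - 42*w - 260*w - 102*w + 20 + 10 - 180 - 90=6*w^3 - 62*w^2 - 404*w - 240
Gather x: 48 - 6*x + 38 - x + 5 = 91 - 7*x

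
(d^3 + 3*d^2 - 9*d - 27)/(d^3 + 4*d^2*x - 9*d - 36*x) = (d + 3)/(d + 4*x)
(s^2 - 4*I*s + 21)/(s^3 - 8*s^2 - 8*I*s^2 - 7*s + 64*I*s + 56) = (s + 3*I)/(s^2 - s*(8 + I) + 8*I)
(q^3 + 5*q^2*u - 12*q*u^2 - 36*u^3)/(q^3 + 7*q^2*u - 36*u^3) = (q^2 - q*u - 6*u^2)/(q^2 + q*u - 6*u^2)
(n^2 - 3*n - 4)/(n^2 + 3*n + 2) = (n - 4)/(n + 2)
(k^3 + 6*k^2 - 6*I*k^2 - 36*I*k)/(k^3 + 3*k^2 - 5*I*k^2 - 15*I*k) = (k^2 + 6*k*(1 - I) - 36*I)/(k^2 + k*(3 - 5*I) - 15*I)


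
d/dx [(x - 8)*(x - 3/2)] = 2*x - 19/2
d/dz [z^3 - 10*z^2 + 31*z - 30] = 3*z^2 - 20*z + 31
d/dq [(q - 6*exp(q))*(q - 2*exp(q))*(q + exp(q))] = -7*q^2*exp(q) + 3*q^2 + 8*q*exp(2*q) - 14*q*exp(q) + 36*exp(3*q) + 4*exp(2*q)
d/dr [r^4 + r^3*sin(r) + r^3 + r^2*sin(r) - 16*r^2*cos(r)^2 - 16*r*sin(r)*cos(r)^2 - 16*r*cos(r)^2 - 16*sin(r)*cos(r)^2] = r^3*cos(r) + 4*r^3 + 3*r^2*sin(r) + 16*r^2*sin(2*r) + r^2*cos(r) + 3*r^2 + 2*r*sin(r) - 4*r*cos(r) - 12*r*cos(3*r) - 16*sqrt(2)*r*cos(2*r + pi/4) - 16*r + 12*sin(r) - 4*sin(3*r) - 16*sqrt(2)*sin(r + pi/4) + 12*cos(r) - 8*cos(2*r) - 12*cos(3*r) - 8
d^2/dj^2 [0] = 0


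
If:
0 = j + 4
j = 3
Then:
No Solution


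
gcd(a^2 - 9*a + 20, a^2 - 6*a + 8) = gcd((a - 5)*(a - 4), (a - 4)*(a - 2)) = a - 4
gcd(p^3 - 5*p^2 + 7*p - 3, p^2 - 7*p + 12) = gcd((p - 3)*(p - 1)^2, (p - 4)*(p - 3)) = p - 3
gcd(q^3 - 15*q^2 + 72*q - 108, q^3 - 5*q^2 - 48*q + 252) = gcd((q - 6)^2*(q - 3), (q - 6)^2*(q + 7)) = q^2 - 12*q + 36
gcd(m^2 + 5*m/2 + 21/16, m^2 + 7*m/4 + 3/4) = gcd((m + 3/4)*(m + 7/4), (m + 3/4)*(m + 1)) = m + 3/4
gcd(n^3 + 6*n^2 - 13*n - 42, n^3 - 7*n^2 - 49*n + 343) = n + 7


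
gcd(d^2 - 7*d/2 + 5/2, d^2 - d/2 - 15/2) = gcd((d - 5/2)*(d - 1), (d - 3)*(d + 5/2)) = 1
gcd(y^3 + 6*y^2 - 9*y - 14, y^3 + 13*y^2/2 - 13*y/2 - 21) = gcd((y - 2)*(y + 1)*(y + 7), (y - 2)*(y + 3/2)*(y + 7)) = y^2 + 5*y - 14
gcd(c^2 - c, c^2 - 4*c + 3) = c - 1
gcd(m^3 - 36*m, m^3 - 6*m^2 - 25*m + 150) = m - 6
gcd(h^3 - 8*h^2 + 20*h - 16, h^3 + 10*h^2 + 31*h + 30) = 1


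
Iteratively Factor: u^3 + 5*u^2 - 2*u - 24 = (u + 4)*(u^2 + u - 6) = (u + 3)*(u + 4)*(u - 2)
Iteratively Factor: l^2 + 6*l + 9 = (l + 3)*(l + 3)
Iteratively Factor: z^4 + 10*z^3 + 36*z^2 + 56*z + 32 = (z + 2)*(z^3 + 8*z^2 + 20*z + 16) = (z + 2)^2*(z^2 + 6*z + 8) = (z + 2)^2*(z + 4)*(z + 2)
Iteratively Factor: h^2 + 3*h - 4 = (h + 4)*(h - 1)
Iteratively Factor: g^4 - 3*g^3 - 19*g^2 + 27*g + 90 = (g + 2)*(g^3 - 5*g^2 - 9*g + 45) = (g - 3)*(g + 2)*(g^2 - 2*g - 15) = (g - 5)*(g - 3)*(g + 2)*(g + 3)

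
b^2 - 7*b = b*(b - 7)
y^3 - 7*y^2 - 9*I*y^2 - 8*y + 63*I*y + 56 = (y - 7)*(y - 8*I)*(y - I)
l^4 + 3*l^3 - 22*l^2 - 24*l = l*(l - 4)*(l + 1)*(l + 6)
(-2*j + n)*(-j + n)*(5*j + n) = 10*j^3 - 13*j^2*n + 2*j*n^2 + n^3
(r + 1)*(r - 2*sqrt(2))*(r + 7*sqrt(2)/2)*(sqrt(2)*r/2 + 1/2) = sqrt(2)*r^4/2 + sqrt(2)*r^3/2 + 2*r^3 - 25*sqrt(2)*r^2/4 + 2*r^2 - 25*sqrt(2)*r/4 - 7*r - 7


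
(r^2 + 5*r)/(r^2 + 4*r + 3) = r*(r + 5)/(r^2 + 4*r + 3)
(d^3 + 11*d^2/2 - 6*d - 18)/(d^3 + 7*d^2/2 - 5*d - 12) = (d + 6)/(d + 4)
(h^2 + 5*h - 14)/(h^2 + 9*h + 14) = (h - 2)/(h + 2)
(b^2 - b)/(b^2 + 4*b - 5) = b/(b + 5)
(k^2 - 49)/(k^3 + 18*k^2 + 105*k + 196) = (k - 7)/(k^2 + 11*k + 28)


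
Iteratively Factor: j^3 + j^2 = (j)*(j^2 + j) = j^2*(j + 1)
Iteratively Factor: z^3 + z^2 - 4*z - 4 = (z + 1)*(z^2 - 4) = (z - 2)*(z + 1)*(z + 2)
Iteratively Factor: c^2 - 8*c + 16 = (c - 4)*(c - 4)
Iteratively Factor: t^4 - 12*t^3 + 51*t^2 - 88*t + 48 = (t - 3)*(t^3 - 9*t^2 + 24*t - 16) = (t - 4)*(t - 3)*(t^2 - 5*t + 4) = (t - 4)^2*(t - 3)*(t - 1)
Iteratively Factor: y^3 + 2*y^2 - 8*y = (y + 4)*(y^2 - 2*y) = y*(y + 4)*(y - 2)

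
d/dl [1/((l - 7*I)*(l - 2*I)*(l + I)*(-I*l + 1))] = (-4*I*l^2 - 25*l + 19*I)/(l^7 - 15*I*l^6 - 58*l^5 - 22*I*l^4 - 251*l^3 - 59*I*l^2 - 336*l - 196*I)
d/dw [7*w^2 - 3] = 14*w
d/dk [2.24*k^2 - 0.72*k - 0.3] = 4.48*k - 0.72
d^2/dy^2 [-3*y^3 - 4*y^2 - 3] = -18*y - 8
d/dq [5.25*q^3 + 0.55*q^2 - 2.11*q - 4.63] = 15.75*q^2 + 1.1*q - 2.11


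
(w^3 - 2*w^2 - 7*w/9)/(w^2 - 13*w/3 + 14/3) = w*(3*w + 1)/(3*(w - 2))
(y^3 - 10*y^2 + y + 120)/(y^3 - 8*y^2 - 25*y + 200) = (y + 3)/(y + 5)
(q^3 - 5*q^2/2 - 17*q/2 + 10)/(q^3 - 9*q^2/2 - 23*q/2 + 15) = (q - 4)/(q - 6)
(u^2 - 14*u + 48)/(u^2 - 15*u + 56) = (u - 6)/(u - 7)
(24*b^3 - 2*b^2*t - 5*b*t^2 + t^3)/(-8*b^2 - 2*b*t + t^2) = -3*b + t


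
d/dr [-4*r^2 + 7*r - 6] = 7 - 8*r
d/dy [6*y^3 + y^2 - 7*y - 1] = 18*y^2 + 2*y - 7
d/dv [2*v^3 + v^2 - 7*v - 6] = 6*v^2 + 2*v - 7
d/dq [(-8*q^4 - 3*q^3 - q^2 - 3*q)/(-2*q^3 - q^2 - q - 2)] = (16*q^6 + 16*q^5 + 25*q^4 + 58*q^3 + 16*q^2 + 4*q + 6)/(4*q^6 + 4*q^5 + 5*q^4 + 10*q^3 + 5*q^2 + 4*q + 4)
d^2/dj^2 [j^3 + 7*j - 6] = 6*j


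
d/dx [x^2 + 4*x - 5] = 2*x + 4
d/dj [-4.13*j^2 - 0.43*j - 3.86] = -8.26*j - 0.43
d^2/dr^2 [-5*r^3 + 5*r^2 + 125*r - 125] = 10 - 30*r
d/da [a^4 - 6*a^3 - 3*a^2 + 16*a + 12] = 4*a^3 - 18*a^2 - 6*a + 16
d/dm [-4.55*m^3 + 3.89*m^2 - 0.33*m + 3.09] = -13.65*m^2 + 7.78*m - 0.33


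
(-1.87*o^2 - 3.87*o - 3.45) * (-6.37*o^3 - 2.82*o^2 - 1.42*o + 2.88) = 11.9119*o^5 + 29.9253*o^4 + 35.5453*o^3 + 9.8388*o^2 - 6.2466*o - 9.936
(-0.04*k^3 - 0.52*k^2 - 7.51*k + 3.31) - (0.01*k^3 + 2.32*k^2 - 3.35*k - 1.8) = -0.05*k^3 - 2.84*k^2 - 4.16*k + 5.11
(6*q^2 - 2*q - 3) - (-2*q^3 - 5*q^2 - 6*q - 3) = 2*q^3 + 11*q^2 + 4*q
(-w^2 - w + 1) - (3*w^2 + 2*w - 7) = -4*w^2 - 3*w + 8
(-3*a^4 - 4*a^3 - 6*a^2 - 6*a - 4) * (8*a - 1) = -24*a^5 - 29*a^4 - 44*a^3 - 42*a^2 - 26*a + 4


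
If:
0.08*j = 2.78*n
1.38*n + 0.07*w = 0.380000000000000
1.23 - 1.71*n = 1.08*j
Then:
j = 1.09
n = 0.03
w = 4.81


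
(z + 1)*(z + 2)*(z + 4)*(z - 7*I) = z^4 + 7*z^3 - 7*I*z^3 + 14*z^2 - 49*I*z^2 + 8*z - 98*I*z - 56*I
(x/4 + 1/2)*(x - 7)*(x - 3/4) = x^3/4 - 23*x^2/16 - 41*x/16 + 21/8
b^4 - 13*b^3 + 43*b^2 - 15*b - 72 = (b - 8)*(b - 3)^2*(b + 1)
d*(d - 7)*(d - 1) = d^3 - 8*d^2 + 7*d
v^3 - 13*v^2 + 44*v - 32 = (v - 8)*(v - 4)*(v - 1)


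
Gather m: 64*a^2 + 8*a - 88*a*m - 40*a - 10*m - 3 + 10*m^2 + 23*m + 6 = 64*a^2 - 32*a + 10*m^2 + m*(13 - 88*a) + 3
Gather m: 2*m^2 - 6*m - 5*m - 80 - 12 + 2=2*m^2 - 11*m - 90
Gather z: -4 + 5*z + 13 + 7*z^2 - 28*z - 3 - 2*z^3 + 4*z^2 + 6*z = -2*z^3 + 11*z^2 - 17*z + 6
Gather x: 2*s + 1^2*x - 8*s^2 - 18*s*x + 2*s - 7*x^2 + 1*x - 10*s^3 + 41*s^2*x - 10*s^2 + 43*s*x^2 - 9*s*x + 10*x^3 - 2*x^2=-10*s^3 - 18*s^2 + 4*s + 10*x^3 + x^2*(43*s - 9) + x*(41*s^2 - 27*s + 2)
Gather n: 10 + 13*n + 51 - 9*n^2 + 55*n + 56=-9*n^2 + 68*n + 117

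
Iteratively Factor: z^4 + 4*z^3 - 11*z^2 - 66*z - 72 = (z - 4)*(z^3 + 8*z^2 + 21*z + 18) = (z - 4)*(z + 2)*(z^2 + 6*z + 9) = (z - 4)*(z + 2)*(z + 3)*(z + 3)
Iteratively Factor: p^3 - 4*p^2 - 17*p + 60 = (p - 3)*(p^2 - p - 20) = (p - 3)*(p + 4)*(p - 5)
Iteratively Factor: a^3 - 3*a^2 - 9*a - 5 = (a + 1)*(a^2 - 4*a - 5) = (a - 5)*(a + 1)*(a + 1)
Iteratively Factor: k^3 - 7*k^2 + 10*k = (k - 5)*(k^2 - 2*k) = (k - 5)*(k - 2)*(k)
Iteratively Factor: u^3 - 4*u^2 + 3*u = (u)*(u^2 - 4*u + 3) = u*(u - 1)*(u - 3)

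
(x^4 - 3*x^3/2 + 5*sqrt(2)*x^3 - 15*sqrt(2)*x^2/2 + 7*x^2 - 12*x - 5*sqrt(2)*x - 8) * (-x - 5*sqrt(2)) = -x^5 - 10*sqrt(2)*x^4 + 3*x^4/2 - 57*x^3 + 15*sqrt(2)*x^3 - 30*sqrt(2)*x^2 + 87*x^2 + 58*x + 60*sqrt(2)*x + 40*sqrt(2)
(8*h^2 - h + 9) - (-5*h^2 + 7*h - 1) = 13*h^2 - 8*h + 10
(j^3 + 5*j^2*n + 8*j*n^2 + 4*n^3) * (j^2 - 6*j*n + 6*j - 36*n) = j^5 - j^4*n + 6*j^4 - 22*j^3*n^2 - 6*j^3*n - 44*j^2*n^3 - 132*j^2*n^2 - 24*j*n^4 - 264*j*n^3 - 144*n^4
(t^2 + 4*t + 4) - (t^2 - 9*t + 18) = 13*t - 14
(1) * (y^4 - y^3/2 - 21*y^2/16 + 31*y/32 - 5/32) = y^4 - y^3/2 - 21*y^2/16 + 31*y/32 - 5/32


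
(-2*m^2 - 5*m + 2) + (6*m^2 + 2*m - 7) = 4*m^2 - 3*m - 5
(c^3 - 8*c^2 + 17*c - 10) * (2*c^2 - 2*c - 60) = 2*c^5 - 18*c^4 - 10*c^3 + 426*c^2 - 1000*c + 600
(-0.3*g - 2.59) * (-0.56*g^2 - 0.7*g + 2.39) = 0.168*g^3 + 1.6604*g^2 + 1.096*g - 6.1901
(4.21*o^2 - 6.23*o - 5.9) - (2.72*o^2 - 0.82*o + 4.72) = 1.49*o^2 - 5.41*o - 10.62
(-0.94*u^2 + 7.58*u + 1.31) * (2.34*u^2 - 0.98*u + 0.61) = -2.1996*u^4 + 18.6584*u^3 - 4.9364*u^2 + 3.34*u + 0.7991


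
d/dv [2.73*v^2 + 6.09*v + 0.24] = 5.46*v + 6.09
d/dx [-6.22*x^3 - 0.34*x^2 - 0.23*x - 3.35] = -18.66*x^2 - 0.68*x - 0.23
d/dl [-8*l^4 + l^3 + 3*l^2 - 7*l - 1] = -32*l^3 + 3*l^2 + 6*l - 7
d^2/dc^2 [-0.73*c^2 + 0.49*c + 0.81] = -1.46000000000000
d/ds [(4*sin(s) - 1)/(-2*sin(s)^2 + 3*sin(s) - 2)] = (8*sin(s)^2 - 4*sin(s) - 5)*cos(s)/(-3*sin(s) - cos(2*s) + 3)^2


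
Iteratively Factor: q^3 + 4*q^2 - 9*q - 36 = (q + 4)*(q^2 - 9) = (q + 3)*(q + 4)*(q - 3)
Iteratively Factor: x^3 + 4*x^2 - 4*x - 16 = (x + 4)*(x^2 - 4) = (x - 2)*(x + 4)*(x + 2)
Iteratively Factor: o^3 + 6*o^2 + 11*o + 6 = (o + 1)*(o^2 + 5*o + 6) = (o + 1)*(o + 2)*(o + 3)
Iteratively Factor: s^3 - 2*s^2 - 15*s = (s - 5)*(s^2 + 3*s) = (s - 5)*(s + 3)*(s)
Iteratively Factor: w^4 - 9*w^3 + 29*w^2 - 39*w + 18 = (w - 1)*(w^3 - 8*w^2 + 21*w - 18) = (w - 2)*(w - 1)*(w^2 - 6*w + 9) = (w - 3)*(w - 2)*(w - 1)*(w - 3)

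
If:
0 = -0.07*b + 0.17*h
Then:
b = 2.42857142857143*h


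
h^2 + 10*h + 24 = (h + 4)*(h + 6)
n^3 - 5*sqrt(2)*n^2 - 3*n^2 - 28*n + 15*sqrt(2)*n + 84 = (n - 3)*(n - 7*sqrt(2))*(n + 2*sqrt(2))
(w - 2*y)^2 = w^2 - 4*w*y + 4*y^2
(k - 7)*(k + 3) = k^2 - 4*k - 21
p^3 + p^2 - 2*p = p*(p - 1)*(p + 2)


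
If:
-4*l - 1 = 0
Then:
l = -1/4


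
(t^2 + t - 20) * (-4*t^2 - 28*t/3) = -4*t^4 - 40*t^3/3 + 212*t^2/3 + 560*t/3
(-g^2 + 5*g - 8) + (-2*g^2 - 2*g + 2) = -3*g^2 + 3*g - 6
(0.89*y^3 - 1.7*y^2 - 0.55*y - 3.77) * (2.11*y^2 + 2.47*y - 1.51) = 1.8779*y^5 - 1.3887*y^4 - 6.7034*y^3 - 6.7462*y^2 - 8.4814*y + 5.6927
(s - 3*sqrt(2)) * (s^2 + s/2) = s^3 - 3*sqrt(2)*s^2 + s^2/2 - 3*sqrt(2)*s/2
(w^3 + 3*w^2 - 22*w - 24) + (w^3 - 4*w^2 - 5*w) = 2*w^3 - w^2 - 27*w - 24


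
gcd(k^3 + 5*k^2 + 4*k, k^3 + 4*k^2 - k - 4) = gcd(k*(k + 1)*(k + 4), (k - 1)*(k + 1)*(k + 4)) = k^2 + 5*k + 4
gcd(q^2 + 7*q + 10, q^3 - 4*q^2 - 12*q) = q + 2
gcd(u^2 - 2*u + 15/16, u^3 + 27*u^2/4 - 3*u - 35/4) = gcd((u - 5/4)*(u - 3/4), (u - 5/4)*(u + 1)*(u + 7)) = u - 5/4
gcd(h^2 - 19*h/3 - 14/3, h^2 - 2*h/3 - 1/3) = 1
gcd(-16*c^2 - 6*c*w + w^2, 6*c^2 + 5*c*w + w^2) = 2*c + w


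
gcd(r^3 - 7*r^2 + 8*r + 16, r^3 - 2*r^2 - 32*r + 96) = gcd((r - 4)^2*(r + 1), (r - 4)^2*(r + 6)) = r^2 - 8*r + 16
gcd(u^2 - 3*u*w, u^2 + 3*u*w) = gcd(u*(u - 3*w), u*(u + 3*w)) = u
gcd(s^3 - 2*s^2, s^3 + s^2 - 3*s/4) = s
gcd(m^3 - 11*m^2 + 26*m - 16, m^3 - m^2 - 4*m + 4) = m^2 - 3*m + 2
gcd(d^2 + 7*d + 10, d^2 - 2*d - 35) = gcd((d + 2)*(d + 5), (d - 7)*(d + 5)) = d + 5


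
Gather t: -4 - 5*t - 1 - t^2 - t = -t^2 - 6*t - 5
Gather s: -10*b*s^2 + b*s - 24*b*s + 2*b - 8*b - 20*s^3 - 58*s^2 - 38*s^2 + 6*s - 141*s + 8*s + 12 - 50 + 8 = -6*b - 20*s^3 + s^2*(-10*b - 96) + s*(-23*b - 127) - 30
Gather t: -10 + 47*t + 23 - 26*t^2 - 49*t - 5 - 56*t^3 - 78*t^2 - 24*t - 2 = -56*t^3 - 104*t^2 - 26*t + 6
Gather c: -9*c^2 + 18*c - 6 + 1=-9*c^2 + 18*c - 5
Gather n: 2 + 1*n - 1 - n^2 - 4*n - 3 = -n^2 - 3*n - 2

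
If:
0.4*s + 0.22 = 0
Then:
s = -0.55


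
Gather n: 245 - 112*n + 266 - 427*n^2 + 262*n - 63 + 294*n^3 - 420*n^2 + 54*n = 294*n^3 - 847*n^2 + 204*n + 448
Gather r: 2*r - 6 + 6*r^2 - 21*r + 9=6*r^2 - 19*r + 3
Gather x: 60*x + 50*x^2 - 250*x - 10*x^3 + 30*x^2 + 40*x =-10*x^3 + 80*x^2 - 150*x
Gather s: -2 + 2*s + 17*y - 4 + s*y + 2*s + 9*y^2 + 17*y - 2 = s*(y + 4) + 9*y^2 + 34*y - 8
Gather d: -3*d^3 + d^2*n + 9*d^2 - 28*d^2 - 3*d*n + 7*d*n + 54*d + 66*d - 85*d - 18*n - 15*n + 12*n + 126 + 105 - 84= -3*d^3 + d^2*(n - 19) + d*(4*n + 35) - 21*n + 147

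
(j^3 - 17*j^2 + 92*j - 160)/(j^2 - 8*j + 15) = (j^2 - 12*j + 32)/(j - 3)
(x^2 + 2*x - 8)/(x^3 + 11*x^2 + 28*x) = (x - 2)/(x*(x + 7))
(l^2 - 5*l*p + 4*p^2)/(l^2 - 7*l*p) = (l^2 - 5*l*p + 4*p^2)/(l*(l - 7*p))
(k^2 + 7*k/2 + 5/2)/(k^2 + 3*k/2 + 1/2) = (2*k + 5)/(2*k + 1)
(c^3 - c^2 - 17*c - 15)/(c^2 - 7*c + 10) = (c^2 + 4*c + 3)/(c - 2)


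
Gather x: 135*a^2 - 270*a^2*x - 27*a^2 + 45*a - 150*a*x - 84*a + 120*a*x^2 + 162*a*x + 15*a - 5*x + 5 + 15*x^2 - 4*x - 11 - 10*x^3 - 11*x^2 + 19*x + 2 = 108*a^2 - 24*a - 10*x^3 + x^2*(120*a + 4) + x*(-270*a^2 + 12*a + 10) - 4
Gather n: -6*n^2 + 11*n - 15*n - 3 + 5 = -6*n^2 - 4*n + 2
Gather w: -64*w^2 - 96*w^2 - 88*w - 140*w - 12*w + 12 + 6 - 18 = -160*w^2 - 240*w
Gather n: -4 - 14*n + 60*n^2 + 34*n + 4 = 60*n^2 + 20*n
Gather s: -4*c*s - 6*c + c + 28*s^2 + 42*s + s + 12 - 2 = -5*c + 28*s^2 + s*(43 - 4*c) + 10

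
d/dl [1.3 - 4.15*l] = -4.15000000000000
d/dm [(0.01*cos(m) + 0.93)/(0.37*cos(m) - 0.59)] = 0.35*sin(m)/(0.37*cos(m) - 0.59)^2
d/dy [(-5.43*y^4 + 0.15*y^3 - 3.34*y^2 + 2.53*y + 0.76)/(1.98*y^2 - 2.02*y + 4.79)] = (-21.5028*y^5 + 33.2028*y^4 - 104.6448*y^3 + 3.8929*y^2 - 35.0068*y + 13.6539)/(3.9204*y^4 - 7.9992*y^3 + 23.0488*y^2 - 19.3516*y + 22.9441)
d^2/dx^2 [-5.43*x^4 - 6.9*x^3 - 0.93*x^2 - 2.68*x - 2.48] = -65.16*x^2 - 41.4*x - 1.86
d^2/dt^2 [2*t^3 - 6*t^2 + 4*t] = 12*t - 12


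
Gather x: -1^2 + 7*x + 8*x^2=8*x^2 + 7*x - 1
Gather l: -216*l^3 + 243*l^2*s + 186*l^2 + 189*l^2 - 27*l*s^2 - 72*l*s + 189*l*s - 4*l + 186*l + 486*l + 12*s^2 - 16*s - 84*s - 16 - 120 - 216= -216*l^3 + l^2*(243*s + 375) + l*(-27*s^2 + 117*s + 668) + 12*s^2 - 100*s - 352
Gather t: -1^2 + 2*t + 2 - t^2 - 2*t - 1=-t^2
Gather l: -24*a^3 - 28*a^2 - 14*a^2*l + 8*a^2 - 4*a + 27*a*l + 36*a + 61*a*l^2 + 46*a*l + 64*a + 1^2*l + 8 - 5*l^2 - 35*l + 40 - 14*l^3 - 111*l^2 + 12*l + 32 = -24*a^3 - 20*a^2 + 96*a - 14*l^3 + l^2*(61*a - 116) + l*(-14*a^2 + 73*a - 22) + 80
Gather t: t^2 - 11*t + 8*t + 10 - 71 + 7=t^2 - 3*t - 54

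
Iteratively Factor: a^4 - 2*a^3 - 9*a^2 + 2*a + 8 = (a + 2)*(a^3 - 4*a^2 - a + 4) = (a + 1)*(a + 2)*(a^2 - 5*a + 4) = (a - 1)*(a + 1)*(a + 2)*(a - 4)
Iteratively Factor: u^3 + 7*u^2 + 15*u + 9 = (u + 3)*(u^2 + 4*u + 3) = (u + 3)^2*(u + 1)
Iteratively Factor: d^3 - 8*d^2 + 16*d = (d - 4)*(d^2 - 4*d) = d*(d - 4)*(d - 4)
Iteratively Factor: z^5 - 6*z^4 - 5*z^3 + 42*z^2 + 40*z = (z)*(z^4 - 6*z^3 - 5*z^2 + 42*z + 40) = z*(z + 1)*(z^3 - 7*z^2 + 2*z + 40) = z*(z - 4)*(z + 1)*(z^2 - 3*z - 10) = z*(z - 4)*(z + 1)*(z + 2)*(z - 5)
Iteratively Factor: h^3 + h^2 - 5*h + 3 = (h - 1)*(h^2 + 2*h - 3) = (h - 1)^2*(h + 3)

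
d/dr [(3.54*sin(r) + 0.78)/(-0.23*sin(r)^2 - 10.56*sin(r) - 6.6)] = (0.8142*sin(r)^2 + 0.358800000000002*sin(r) - 15.1272)*cos(r)/(0.0529*sin(r)^4 + 4.8576*sin(r)^3 + 114.5496*sin(r)^2 + 139.392*sin(r) + 43.56)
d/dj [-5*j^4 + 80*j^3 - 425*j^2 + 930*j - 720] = -20*j^3 + 240*j^2 - 850*j + 930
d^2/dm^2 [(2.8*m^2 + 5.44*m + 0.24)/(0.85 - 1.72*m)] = -21.372592/(5.088448*m^3 - 7.54392*m^2 + 3.7281*m - 0.614125)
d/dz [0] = 0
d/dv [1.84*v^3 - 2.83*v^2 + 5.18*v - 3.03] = 5.52*v^2 - 5.66*v + 5.18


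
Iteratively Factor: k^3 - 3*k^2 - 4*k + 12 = (k - 3)*(k^2 - 4) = (k - 3)*(k - 2)*(k + 2)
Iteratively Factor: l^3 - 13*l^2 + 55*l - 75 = (l - 5)*(l^2 - 8*l + 15) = (l - 5)^2*(l - 3)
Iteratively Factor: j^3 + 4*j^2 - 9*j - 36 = (j + 4)*(j^2 - 9) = (j - 3)*(j + 4)*(j + 3)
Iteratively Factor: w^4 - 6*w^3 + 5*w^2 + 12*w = (w - 4)*(w^3 - 2*w^2 - 3*w) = (w - 4)*(w - 3)*(w^2 + w) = (w - 4)*(w - 3)*(w + 1)*(w)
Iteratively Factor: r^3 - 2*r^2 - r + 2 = (r - 2)*(r^2 - 1) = (r - 2)*(r - 1)*(r + 1)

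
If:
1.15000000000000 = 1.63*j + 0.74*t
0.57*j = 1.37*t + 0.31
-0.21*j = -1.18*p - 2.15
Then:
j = 0.68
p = -1.70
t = 0.06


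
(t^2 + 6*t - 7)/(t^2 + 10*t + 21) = (t - 1)/(t + 3)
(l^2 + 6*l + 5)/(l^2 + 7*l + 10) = (l + 1)/(l + 2)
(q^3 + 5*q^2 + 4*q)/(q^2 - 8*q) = (q^2 + 5*q + 4)/(q - 8)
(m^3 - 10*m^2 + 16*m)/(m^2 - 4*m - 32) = m*(m - 2)/(m + 4)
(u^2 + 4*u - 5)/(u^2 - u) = (u + 5)/u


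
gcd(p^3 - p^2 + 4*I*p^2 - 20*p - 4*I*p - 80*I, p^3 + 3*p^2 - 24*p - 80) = p^2 - p - 20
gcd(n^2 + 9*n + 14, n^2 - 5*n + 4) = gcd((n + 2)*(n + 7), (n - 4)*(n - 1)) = 1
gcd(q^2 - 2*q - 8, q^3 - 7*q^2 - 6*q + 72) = q - 4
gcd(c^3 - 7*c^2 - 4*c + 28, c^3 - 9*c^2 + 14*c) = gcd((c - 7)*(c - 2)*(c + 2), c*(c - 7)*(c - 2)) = c^2 - 9*c + 14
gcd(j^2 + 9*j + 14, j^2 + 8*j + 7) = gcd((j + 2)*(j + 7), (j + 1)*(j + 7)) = j + 7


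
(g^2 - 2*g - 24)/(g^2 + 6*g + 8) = (g - 6)/(g + 2)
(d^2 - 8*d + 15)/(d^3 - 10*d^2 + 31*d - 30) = 1/(d - 2)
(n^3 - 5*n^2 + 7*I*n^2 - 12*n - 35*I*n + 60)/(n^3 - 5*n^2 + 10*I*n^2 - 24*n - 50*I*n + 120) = (n + 3*I)/(n + 6*I)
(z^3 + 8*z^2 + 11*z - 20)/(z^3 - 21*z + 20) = (z + 4)/(z - 4)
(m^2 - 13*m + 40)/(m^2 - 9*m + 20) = (m - 8)/(m - 4)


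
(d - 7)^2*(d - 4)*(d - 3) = d^4 - 21*d^3 + 159*d^2 - 511*d + 588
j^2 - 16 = (j - 4)*(j + 4)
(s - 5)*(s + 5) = s^2 - 25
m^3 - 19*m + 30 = (m - 3)*(m - 2)*(m + 5)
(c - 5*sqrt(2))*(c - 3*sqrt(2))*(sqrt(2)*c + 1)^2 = 2*c^4 - 14*sqrt(2)*c^3 + 29*c^2 + 52*sqrt(2)*c + 30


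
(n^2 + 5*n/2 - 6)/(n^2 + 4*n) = (n - 3/2)/n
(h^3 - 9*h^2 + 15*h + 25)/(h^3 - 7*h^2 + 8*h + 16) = (h^2 - 10*h + 25)/(h^2 - 8*h + 16)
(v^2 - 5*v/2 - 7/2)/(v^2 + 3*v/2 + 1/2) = (2*v - 7)/(2*v + 1)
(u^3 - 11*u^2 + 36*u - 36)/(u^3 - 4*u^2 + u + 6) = (u - 6)/(u + 1)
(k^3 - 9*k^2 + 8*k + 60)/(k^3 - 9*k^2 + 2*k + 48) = (k^2 - 11*k + 30)/(k^2 - 11*k + 24)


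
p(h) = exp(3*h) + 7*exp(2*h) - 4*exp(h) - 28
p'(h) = 3*exp(3*h) + 14*exp(2*h) - 4*exp(h)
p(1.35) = 118.13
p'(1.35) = 365.08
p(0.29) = -18.46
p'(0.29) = 26.82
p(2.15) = 1086.26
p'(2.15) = 2895.56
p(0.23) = -19.95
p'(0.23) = 23.12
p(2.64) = 4042.31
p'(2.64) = 10948.44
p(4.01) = 188751.07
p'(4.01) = 545490.13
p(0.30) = -18.19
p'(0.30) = 27.49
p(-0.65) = -28.04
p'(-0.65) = 2.15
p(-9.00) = -28.00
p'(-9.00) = 0.00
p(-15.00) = -28.00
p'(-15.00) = 0.00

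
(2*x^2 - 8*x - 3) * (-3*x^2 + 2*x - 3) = -6*x^4 + 28*x^3 - 13*x^2 + 18*x + 9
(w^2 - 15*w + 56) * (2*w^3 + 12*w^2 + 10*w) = 2*w^5 - 18*w^4 - 58*w^3 + 522*w^2 + 560*w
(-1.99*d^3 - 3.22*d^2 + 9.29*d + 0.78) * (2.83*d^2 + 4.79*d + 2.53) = -5.6317*d^5 - 18.6447*d^4 + 5.83219999999999*d^3 + 38.5599*d^2 + 27.2399*d + 1.9734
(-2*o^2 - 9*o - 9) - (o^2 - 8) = -3*o^2 - 9*o - 1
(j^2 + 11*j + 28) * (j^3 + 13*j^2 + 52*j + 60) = j^5 + 24*j^4 + 223*j^3 + 996*j^2 + 2116*j + 1680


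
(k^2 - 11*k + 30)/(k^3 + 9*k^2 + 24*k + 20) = (k^2 - 11*k + 30)/(k^3 + 9*k^2 + 24*k + 20)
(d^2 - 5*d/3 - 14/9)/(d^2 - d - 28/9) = (3*d + 2)/(3*d + 4)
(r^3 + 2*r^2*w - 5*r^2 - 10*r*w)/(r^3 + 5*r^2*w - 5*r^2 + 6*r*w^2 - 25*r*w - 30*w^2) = r/(r + 3*w)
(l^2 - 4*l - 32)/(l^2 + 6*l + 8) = (l - 8)/(l + 2)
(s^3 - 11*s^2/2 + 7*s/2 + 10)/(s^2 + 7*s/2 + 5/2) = (2*s^2 - 13*s + 20)/(2*s + 5)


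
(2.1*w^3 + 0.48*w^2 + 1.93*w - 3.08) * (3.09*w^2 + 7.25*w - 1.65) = 6.489*w^5 + 16.7082*w^4 + 5.9787*w^3 + 3.6833*w^2 - 25.5145*w + 5.082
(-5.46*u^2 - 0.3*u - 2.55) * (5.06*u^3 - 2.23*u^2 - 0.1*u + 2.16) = -27.6276*u^5 + 10.6578*u^4 - 11.688*u^3 - 6.0771*u^2 - 0.393*u - 5.508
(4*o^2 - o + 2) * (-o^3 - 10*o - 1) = -4*o^5 + o^4 - 42*o^3 + 6*o^2 - 19*o - 2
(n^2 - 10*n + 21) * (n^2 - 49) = n^4 - 10*n^3 - 28*n^2 + 490*n - 1029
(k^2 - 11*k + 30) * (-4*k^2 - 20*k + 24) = -4*k^4 + 24*k^3 + 124*k^2 - 864*k + 720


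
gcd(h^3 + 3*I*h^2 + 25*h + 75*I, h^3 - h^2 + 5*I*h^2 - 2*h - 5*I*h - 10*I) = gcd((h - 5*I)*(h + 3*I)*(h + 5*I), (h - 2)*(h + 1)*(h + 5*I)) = h + 5*I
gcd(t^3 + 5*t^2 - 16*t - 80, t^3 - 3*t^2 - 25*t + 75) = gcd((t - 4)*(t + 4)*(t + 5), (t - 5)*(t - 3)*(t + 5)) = t + 5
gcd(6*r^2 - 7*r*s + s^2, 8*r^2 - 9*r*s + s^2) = r - s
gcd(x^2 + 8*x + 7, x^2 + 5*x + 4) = x + 1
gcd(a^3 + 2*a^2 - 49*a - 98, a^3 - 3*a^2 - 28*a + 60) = 1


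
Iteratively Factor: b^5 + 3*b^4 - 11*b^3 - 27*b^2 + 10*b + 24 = (b + 1)*(b^4 + 2*b^3 - 13*b^2 - 14*b + 24) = (b - 3)*(b + 1)*(b^3 + 5*b^2 + 2*b - 8) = (b - 3)*(b - 1)*(b + 1)*(b^2 + 6*b + 8) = (b - 3)*(b - 1)*(b + 1)*(b + 4)*(b + 2)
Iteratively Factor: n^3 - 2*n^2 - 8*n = (n - 4)*(n^2 + 2*n) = (n - 4)*(n + 2)*(n)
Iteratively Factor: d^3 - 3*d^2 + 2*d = (d - 1)*(d^2 - 2*d) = (d - 2)*(d - 1)*(d)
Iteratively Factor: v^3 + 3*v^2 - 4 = (v + 2)*(v^2 + v - 2) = (v + 2)^2*(v - 1)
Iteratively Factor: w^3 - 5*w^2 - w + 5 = (w - 5)*(w^2 - 1) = (w - 5)*(w - 1)*(w + 1)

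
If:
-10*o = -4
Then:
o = 2/5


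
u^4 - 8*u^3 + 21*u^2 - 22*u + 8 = (u - 4)*(u - 2)*(u - 1)^2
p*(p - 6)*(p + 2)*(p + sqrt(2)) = p^4 - 4*p^3 + sqrt(2)*p^3 - 12*p^2 - 4*sqrt(2)*p^2 - 12*sqrt(2)*p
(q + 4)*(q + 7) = q^2 + 11*q + 28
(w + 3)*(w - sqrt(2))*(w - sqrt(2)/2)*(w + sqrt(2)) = w^4 - sqrt(2)*w^3/2 + 3*w^3 - 3*sqrt(2)*w^2/2 - 2*w^2 - 6*w + sqrt(2)*w + 3*sqrt(2)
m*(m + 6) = m^2 + 6*m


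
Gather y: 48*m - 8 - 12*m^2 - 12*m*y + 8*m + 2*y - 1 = -12*m^2 + 56*m + y*(2 - 12*m) - 9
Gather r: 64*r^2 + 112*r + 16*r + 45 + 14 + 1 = 64*r^2 + 128*r + 60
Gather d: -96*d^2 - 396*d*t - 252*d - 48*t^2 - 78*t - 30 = -96*d^2 + d*(-396*t - 252) - 48*t^2 - 78*t - 30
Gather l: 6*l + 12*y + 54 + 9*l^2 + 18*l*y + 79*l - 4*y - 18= 9*l^2 + l*(18*y + 85) + 8*y + 36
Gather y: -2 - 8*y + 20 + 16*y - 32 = 8*y - 14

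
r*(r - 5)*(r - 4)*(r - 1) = r^4 - 10*r^3 + 29*r^2 - 20*r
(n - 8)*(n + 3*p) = n^2 + 3*n*p - 8*n - 24*p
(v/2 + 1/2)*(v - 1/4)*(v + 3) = v^3/2 + 15*v^2/8 + v - 3/8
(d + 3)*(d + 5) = d^2 + 8*d + 15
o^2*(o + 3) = o^3 + 3*o^2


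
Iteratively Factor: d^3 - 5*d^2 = (d)*(d^2 - 5*d) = d*(d - 5)*(d)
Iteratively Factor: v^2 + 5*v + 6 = (v + 2)*(v + 3)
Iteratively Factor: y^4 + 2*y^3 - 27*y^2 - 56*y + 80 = (y - 1)*(y^3 + 3*y^2 - 24*y - 80) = (y - 1)*(y + 4)*(y^2 - y - 20) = (y - 5)*(y - 1)*(y + 4)*(y + 4)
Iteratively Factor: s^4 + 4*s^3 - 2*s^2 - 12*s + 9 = (s + 3)*(s^3 + s^2 - 5*s + 3) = (s + 3)^2*(s^2 - 2*s + 1) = (s - 1)*(s + 3)^2*(s - 1)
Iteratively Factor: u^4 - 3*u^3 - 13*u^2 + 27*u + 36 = (u + 3)*(u^3 - 6*u^2 + 5*u + 12) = (u - 4)*(u + 3)*(u^2 - 2*u - 3) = (u - 4)*(u - 3)*(u + 3)*(u + 1)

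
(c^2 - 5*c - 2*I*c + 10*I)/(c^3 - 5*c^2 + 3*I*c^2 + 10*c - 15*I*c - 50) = 1/(c + 5*I)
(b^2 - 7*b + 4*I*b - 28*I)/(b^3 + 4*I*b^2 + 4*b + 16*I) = (b - 7)/(b^2 + 4)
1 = 1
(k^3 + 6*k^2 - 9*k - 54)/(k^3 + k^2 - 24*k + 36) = (k + 3)/(k - 2)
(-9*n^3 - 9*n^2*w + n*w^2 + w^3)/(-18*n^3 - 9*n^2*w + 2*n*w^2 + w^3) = (n + w)/(2*n + w)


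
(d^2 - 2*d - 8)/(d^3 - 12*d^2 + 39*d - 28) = (d + 2)/(d^2 - 8*d + 7)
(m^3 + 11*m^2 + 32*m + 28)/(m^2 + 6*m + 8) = (m^2 + 9*m + 14)/(m + 4)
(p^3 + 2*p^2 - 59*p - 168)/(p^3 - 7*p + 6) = (p^2 - p - 56)/(p^2 - 3*p + 2)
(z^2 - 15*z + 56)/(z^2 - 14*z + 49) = (z - 8)/(z - 7)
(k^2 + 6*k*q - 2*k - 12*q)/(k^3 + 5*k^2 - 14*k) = (k + 6*q)/(k*(k + 7))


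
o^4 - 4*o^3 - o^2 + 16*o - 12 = (o - 3)*(o - 2)*(o - 1)*(o + 2)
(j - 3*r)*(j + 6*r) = j^2 + 3*j*r - 18*r^2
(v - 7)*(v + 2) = v^2 - 5*v - 14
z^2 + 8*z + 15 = (z + 3)*(z + 5)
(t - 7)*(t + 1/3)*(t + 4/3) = t^3 - 16*t^2/3 - 101*t/9 - 28/9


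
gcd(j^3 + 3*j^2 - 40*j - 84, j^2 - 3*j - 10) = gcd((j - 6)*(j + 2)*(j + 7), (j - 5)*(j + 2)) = j + 2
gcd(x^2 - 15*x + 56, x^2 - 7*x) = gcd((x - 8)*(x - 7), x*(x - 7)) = x - 7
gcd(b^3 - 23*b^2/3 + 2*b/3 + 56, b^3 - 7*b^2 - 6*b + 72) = b^2 - 10*b + 24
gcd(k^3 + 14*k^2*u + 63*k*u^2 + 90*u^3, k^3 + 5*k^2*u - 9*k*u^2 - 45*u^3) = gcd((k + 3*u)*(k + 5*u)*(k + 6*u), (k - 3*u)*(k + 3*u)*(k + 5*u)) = k^2 + 8*k*u + 15*u^2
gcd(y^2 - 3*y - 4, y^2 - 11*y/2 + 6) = y - 4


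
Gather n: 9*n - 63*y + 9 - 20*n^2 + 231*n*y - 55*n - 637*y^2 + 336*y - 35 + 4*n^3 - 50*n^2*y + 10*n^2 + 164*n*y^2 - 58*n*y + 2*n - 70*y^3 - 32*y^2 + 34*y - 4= 4*n^3 + n^2*(-50*y - 10) + n*(164*y^2 + 173*y - 44) - 70*y^3 - 669*y^2 + 307*y - 30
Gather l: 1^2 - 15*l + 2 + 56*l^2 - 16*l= 56*l^2 - 31*l + 3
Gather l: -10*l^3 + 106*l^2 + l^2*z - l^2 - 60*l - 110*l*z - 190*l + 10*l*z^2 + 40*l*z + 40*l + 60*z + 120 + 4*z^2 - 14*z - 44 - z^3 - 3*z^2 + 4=-10*l^3 + l^2*(z + 105) + l*(10*z^2 - 70*z - 210) - z^3 + z^2 + 46*z + 80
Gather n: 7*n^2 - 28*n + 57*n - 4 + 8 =7*n^2 + 29*n + 4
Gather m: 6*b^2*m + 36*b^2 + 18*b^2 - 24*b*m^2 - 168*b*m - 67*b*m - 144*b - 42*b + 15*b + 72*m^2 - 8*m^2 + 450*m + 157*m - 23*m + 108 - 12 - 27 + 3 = 54*b^2 - 171*b + m^2*(64 - 24*b) + m*(6*b^2 - 235*b + 584) + 72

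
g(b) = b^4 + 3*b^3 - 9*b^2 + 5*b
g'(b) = 4*b^3 + 9*b^2 - 18*b + 5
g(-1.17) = -21.10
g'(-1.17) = 31.97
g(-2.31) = -68.08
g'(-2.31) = 45.30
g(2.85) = 76.57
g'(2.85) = 119.40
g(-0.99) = -15.72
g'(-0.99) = 27.76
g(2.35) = 31.48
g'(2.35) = 64.31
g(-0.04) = -0.21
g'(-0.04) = 5.73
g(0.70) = 0.36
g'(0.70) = -1.82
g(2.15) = 20.33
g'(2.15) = 47.66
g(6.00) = 1650.00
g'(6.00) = 1085.00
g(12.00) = 24684.00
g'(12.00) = 7997.00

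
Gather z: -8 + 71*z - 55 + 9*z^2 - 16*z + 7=9*z^2 + 55*z - 56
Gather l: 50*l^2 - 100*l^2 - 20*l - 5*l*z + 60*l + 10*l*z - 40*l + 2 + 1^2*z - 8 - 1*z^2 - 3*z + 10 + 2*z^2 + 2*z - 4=-50*l^2 + 5*l*z + z^2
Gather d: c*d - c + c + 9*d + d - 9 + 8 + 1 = d*(c + 10)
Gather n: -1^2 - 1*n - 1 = -n - 2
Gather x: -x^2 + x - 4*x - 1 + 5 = -x^2 - 3*x + 4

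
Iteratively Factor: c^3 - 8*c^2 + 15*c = (c)*(c^2 - 8*c + 15) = c*(c - 5)*(c - 3)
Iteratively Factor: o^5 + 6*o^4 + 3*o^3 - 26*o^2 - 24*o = (o - 2)*(o^4 + 8*o^3 + 19*o^2 + 12*o) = (o - 2)*(o + 3)*(o^3 + 5*o^2 + 4*o) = (o - 2)*(o + 3)*(o + 4)*(o^2 + o) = o*(o - 2)*(o + 3)*(o + 4)*(o + 1)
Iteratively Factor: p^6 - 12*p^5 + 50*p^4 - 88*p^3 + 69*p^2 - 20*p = (p - 5)*(p^5 - 7*p^4 + 15*p^3 - 13*p^2 + 4*p) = (p - 5)*(p - 1)*(p^4 - 6*p^3 + 9*p^2 - 4*p) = (p - 5)*(p - 1)^2*(p^3 - 5*p^2 + 4*p) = (p - 5)*(p - 1)^3*(p^2 - 4*p) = p*(p - 5)*(p - 1)^3*(p - 4)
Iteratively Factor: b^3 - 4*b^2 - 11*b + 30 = (b - 5)*(b^2 + b - 6) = (b - 5)*(b - 2)*(b + 3)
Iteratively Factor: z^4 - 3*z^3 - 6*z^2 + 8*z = (z - 4)*(z^3 + z^2 - 2*z) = z*(z - 4)*(z^2 + z - 2) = z*(z - 4)*(z + 2)*(z - 1)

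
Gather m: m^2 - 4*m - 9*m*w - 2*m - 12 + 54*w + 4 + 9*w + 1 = m^2 + m*(-9*w - 6) + 63*w - 7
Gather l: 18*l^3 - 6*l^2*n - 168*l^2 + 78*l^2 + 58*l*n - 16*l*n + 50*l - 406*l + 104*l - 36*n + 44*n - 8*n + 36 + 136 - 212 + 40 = 18*l^3 + l^2*(-6*n - 90) + l*(42*n - 252)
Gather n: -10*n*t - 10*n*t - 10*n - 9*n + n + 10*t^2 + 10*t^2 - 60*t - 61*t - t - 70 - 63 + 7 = n*(-20*t - 18) + 20*t^2 - 122*t - 126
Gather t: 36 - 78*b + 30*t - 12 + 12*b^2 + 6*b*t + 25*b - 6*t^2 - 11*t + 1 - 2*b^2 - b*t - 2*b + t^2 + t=10*b^2 - 55*b - 5*t^2 + t*(5*b + 20) + 25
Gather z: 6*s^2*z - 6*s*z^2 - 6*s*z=-6*s*z^2 + z*(6*s^2 - 6*s)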